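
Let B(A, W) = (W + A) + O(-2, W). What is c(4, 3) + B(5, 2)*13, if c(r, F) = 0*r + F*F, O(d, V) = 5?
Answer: 165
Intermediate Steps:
B(A, W) = 5 + A + W (B(A, W) = (W + A) + 5 = (A + W) + 5 = 5 + A + W)
c(r, F) = F² (c(r, F) = 0 + F² = F²)
c(4, 3) + B(5, 2)*13 = 3² + (5 + 5 + 2)*13 = 9 + 12*13 = 9 + 156 = 165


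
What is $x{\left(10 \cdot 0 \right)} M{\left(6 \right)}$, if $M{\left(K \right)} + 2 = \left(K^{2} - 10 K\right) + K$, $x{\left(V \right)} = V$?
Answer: $0$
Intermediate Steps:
$M{\left(K \right)} = -2 + K^{2} - 9 K$ ($M{\left(K \right)} = -2 + \left(\left(K^{2} - 10 K\right) + K\right) = -2 + \left(K^{2} - 9 K\right) = -2 + K^{2} - 9 K$)
$x{\left(10 \cdot 0 \right)} M{\left(6 \right)} = 10 \cdot 0 \left(-2 + 6^{2} - 54\right) = 0 \left(-2 + 36 - 54\right) = 0 \left(-20\right) = 0$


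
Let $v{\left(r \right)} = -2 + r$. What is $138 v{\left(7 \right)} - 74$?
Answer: $616$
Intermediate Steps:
$138 v{\left(7 \right)} - 74 = 138 \left(-2 + 7\right) - 74 = 138 \cdot 5 - 74 = 690 - 74 = 616$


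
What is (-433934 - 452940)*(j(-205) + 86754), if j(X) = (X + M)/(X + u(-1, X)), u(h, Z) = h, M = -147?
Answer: -7924962390412/103 ≈ -7.6941e+10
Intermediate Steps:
j(X) = (-147 + X)/(-1 + X) (j(X) = (X - 147)/(X - 1) = (-147 + X)/(-1 + X))
(-433934 - 452940)*(j(-205) + 86754) = (-433934 - 452940)*((-147 - 205)/(-1 - 205) + 86754) = -886874*(-352/(-206) + 86754) = -886874*(-1/206*(-352) + 86754) = -886874*(176/103 + 86754) = -886874*8935838/103 = -7924962390412/103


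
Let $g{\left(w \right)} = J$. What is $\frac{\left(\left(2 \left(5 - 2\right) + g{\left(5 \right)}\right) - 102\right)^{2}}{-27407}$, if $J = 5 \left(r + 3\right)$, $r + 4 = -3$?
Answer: $- \frac{13456}{27407} \approx -0.49097$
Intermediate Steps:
$r = -7$ ($r = -4 - 3 = -7$)
$J = -20$ ($J = 5 \left(-7 + 3\right) = 5 \left(-4\right) = -20$)
$g{\left(w \right)} = -20$
$\frac{\left(\left(2 \left(5 - 2\right) + g{\left(5 \right)}\right) - 102\right)^{2}}{-27407} = \frac{\left(\left(2 \left(5 - 2\right) - 20\right) - 102\right)^{2}}{-27407} = \left(\left(2 \left(5 - 2\right) - 20\right) - 102\right)^{2} \left(- \frac{1}{27407}\right) = \left(\left(2 \cdot 3 - 20\right) - 102\right)^{2} \left(- \frac{1}{27407}\right) = \left(\left(6 - 20\right) - 102\right)^{2} \left(- \frac{1}{27407}\right) = \left(-14 - 102\right)^{2} \left(- \frac{1}{27407}\right) = \left(-116\right)^{2} \left(- \frac{1}{27407}\right) = 13456 \left(- \frac{1}{27407}\right) = - \frac{13456}{27407}$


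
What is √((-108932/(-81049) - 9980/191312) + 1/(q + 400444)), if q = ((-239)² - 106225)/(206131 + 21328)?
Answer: √17990463808906386389187684422532770/118008414211763647 ≈ 1.1366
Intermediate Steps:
q = -49104/227459 (q = (57121 - 106225)/227459 = -49104*1/227459 = -49104/227459 ≈ -0.21588)
√((-108932/(-81049) - 9980/191312) + 1/(q + 400444)) = √((-108932/(-81049) - 9980/191312) + 1/(-49104/227459 + 400444)) = √((-108932*(-1/81049) - 9980*1/191312) + 1/(91084542692/227459)) = √((108932/81049 - 2495/47828) + 227459/91084542692) = √(5007782441/3876411572 + 227459/91084542692) = √(2591661677637569470/2006143041599981999) = √17990463808906386389187684422532770/118008414211763647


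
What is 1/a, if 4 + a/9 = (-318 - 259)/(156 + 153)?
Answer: -103/5439 ≈ -0.018937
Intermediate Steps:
a = -5439/103 (a = -36 + 9*((-318 - 259)/(156 + 153)) = -36 + 9*(-577/309) = -36 - 1731/103 = -5439/103 ≈ -52.806)
1/a = 1/(-5439/103) = -103/5439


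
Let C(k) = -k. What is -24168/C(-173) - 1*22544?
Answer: -3924280/173 ≈ -22684.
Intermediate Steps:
-24168/C(-173) - 1*22544 = -24168/((-1*(-173))) - 1*22544 = -24168/173 - 22544 = -3924280/173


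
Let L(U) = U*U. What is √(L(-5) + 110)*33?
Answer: 99*√15 ≈ 383.43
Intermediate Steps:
L(U) = U²
√(L(-5) + 110)*33 = √((-5)² + 110)*33 = √(25 + 110)*33 = √135*33 = (3*√15)*33 = 99*√15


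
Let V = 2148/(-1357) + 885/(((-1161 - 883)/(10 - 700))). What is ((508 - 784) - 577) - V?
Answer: -1595117231/1386854 ≈ -1150.2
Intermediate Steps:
V = 412130769/1386854 (V = 2148*(-1/1357) + 885/((-2044/(-690))) = -2148/1357 + 885/((-2044*(-1/690))) = -2148/1357 + 885/(1022/345) = -2148/1357 + 885*(345/1022) = -2148/1357 + 305325/1022 = 412130769/1386854 ≈ 297.17)
((508 - 784) - 577) - V = ((508 - 784) - 577) - 1*412130769/1386854 = (-276 - 577) - 412130769/1386854 = -853 - 412130769/1386854 = -1595117231/1386854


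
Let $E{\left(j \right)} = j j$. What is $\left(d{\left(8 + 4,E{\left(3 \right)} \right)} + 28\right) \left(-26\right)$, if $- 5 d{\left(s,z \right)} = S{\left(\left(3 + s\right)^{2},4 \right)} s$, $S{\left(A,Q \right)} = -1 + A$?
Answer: $\frac{66248}{5} \approx 13250.0$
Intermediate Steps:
$E{\left(j \right)} = j^{2}$
$d{\left(s,z \right)} = - \frac{s \left(-1 + \left(3 + s\right)^{2}\right)}{5}$ ($d{\left(s,z \right)} = - \frac{\left(-1 + \left(3 + s\right)^{2}\right) s}{5} = - \frac{s \left(-1 + \left(3 + s\right)^{2}\right)}{5}$)
$\left(d{\left(8 + 4,E{\left(3 \right)} \right)} + 28\right) \left(-26\right) = \left(- \frac{\left(8 + 4\right) \left(-1 + \left(3 + \left(8 + 4\right)\right)^{2}\right)}{5} + 28\right) \left(-26\right) = \left(\left(- \frac{1}{5}\right) 12 \left(-1 + \left(3 + 12\right)^{2}\right) + 28\right) \left(-26\right) = \left(\left(- \frac{1}{5}\right) 12 \left(-1 + 15^{2}\right) + 28\right) \left(-26\right) = \left(\left(- \frac{1}{5}\right) 12 \left(-1 + 225\right) + 28\right) \left(-26\right) = \left(\left(- \frac{1}{5}\right) 12 \cdot 224 + 28\right) \left(-26\right) = \left(- \frac{2688}{5} + 28\right) \left(-26\right) = \left(- \frac{2548}{5}\right) \left(-26\right) = \frac{66248}{5}$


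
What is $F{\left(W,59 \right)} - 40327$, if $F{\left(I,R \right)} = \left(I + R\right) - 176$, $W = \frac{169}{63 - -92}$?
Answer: $- \frac{6268651}{155} \approx -40443.0$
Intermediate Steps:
$W = \frac{169}{155}$ ($W = \frac{169}{63 + 92} = \frac{169}{155} \approx 1.0903$)
$F{\left(I,R \right)} = -176 + I + R$
$F{\left(W,59 \right)} - 40327 = \left(-176 + \frac{169}{155} + 59\right) - 40327 = - \frac{17966}{155} - 40327 = - \frac{6268651}{155}$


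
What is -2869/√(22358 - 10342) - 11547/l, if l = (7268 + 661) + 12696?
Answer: -3849/6875 - 2869*√751/3004 ≈ -26.733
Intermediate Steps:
l = 20625 (l = 7929 + 12696 = 20625)
-2869/√(22358 - 10342) - 11547/l = -2869/√(22358 - 10342) - 11547/20625 = -2869*√751/3004 - 11547*1/20625 = -2869*√751/3004 - 3849/6875 = -3849/6875 - 2869*√751/3004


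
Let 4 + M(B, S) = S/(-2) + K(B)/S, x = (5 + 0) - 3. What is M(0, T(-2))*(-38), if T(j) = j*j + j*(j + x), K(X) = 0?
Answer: 228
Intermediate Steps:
x = 2 (x = 5 - 3 = 2)
T(j) = j**2 + j*(2 + j) (T(j) = j*j + j*(j + 2) = j**2 + j*(2 + j))
M(B, S) = -4 - S/2 (M(B, S) = -4 + (S/(-2) + 0/S) = -4 + (S*(-1/2) + 0) = -4 + (-S/2 + 0) = -4 - S/2)
M(0, T(-2))*(-38) = (-4 - (-2)*(1 - 2))*(-38) = (-4 - (-2)*(-1))*(-38) = (-4 - 1/2*4)*(-38) = (-4 - 2)*(-38) = -6*(-38) = 228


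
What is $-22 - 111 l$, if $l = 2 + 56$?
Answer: $-6460$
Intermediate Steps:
$l = 58$
$-22 - 111 l = -22 - 6438 = -6460$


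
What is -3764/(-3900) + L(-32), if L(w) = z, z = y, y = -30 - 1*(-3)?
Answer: -25384/975 ≈ -26.035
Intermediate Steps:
y = -27 (y = -30 + 3 = -27)
z = -27
L(w) = -27
-3764/(-3900) + L(-32) = -3764/(-3900) - 27 = -3764*(-1/3900) - 27 = 941/975 - 27 = -25384/975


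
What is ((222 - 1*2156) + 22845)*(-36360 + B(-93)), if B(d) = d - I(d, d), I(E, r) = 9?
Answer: -762456882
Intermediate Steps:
B(d) = -9 + d (B(d) = d - 1*9 = d - 9 = -9 + d)
((222 - 1*2156) + 22845)*(-36360 + B(-93)) = ((222 - 1*2156) + 22845)*(-36360 + (-9 - 93)) = ((222 - 2156) + 22845)*(-36360 - 102) = (-1934 + 22845)*(-36462) = 20911*(-36462) = -762456882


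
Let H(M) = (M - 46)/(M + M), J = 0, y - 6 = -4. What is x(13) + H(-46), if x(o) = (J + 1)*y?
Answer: 3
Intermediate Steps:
y = 2 (y = 6 - 4 = 2)
x(o) = 2 (x(o) = (0 + 1)*2 = 1*2 = 2)
H(M) = (-46 + M)/(2*M) (H(M) = (-46 + M)/((2*M)) = (-46 + M)*(1/(2*M)) = (-46 + M)/(2*M))
x(13) + H(-46) = 2 + (½)*(-46 - 46)/(-46) = 2 + (½)*(-1/46)*(-92) = 2 + 1 = 3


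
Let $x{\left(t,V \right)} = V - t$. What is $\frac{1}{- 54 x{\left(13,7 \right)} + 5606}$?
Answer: $\frac{1}{5930} \approx 0.00016863$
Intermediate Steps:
$\frac{1}{- 54 x{\left(13,7 \right)} + 5606} = \frac{1}{- 54 \left(7 - 13\right) + 5606} = \frac{1}{\left(-54\right) \left(-6\right) + 5606} = \frac{1}{324 + 5606} = \frac{1}{5930}$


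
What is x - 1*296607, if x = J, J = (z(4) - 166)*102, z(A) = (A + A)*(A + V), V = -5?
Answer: -314355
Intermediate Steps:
z(A) = 2*A*(-5 + A) (z(A) = (A + A)*(A - 5) = (2*A)*(-5 + A) = 2*A*(-5 + A))
J = -17748 (J = (2*4*(-5 + 4) - 166)*102 = (2*4*(-1) - 166)*102 = (-8 - 166)*102 = -174*102 = -17748)
x = -17748
x - 1*296607 = -17748 - 1*296607 = -17748 - 296607 = -314355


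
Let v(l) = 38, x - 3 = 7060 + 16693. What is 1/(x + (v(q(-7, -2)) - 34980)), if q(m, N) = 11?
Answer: -1/11186 ≈ -8.9397e-5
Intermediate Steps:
x = 23756 (x = 3 + (7060 + 16693) = 3 + 23753 = 23756)
1/(x + (v(q(-7, -2)) - 34980)) = 1/(23756 + (38 - 34980)) = 1/(23756 - 34942) = 1/(-11186) = -1/11186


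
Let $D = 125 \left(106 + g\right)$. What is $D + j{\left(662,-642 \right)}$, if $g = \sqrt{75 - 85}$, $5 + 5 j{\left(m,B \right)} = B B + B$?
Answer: $\frac{477767}{5} + 125 i \sqrt{10} \approx 95553.0 + 395.28 i$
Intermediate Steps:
$j{\left(m,B \right)} = -1 + \frac{B}{5} + \frac{B^{2}}{5}$ ($j{\left(m,B \right)} = -1 + \frac{B B + B}{5} = -1 + \frac{B^{2} + B}{5} = -1 + \frac{B + B^{2}}{5} = -1 + \left(\frac{B}{5} + \frac{B^{2}}{5}\right) = -1 + \frac{B}{5} + \frac{B^{2}}{5}$)
$g = i \sqrt{10}$ ($g = \sqrt{-10} = i \sqrt{10} \approx 3.1623 i$)
$D = 13250 + 125 i \sqrt{10}$ ($D = 125 \left(106 + i \sqrt{10}\right) = 13250 + 125 i \sqrt{10} \approx 13250.0 + 395.28 i$)
$D + j{\left(662,-642 \right)} = \left(13250 + 125 i \sqrt{10}\right) + \left(-1 + \frac{1}{5} \left(-642\right) + \frac{\left(-642\right)^{2}}{5}\right) = \left(13250 + 125 i \sqrt{10}\right) - - \frac{411517}{5} = \left(13250 + 125 i \sqrt{10}\right) + \frac{411517}{5} = \frac{477767}{5} + 125 i \sqrt{10}$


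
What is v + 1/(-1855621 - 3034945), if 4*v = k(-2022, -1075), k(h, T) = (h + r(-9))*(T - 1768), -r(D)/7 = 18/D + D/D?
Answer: 14008158231533/9781132 ≈ 1.4322e+6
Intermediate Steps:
r(D) = -7 - 126/D (r(D) = -7*(18/D + D/D) = -7*(18/D + 1) = -7*(1 + 18/D) = -7 - 126/D)
k(h, T) = (-1768 + T)*(7 + h) (k(h, T) = (h + (-7 - 126/(-9)))*(T - 1768) = (h + (-7 - 126*(-⅑)))*(-1768 + T) = (h + (-7 + 14))*(-1768 + T) = (h + 7)*(-1768 + T) = (7 + h)*(-1768 + T) = (-1768 + T)*(7 + h))
v = 5728645/4 (v = (-12376 - 1768*(-2022) + 7*(-1075) - 1075*(-2022))/4 = (-12376 + 3574896 - 7525 + 2173650)/4 = (¼)*5728645 = 5728645/4 ≈ 1.4322e+6)
v + 1/(-1855621 - 3034945) = 5728645/4 + 1/(-1855621 - 3034945) = 5728645/4 + 1/(-4890566) = 5728645/4 - 1/4890566 = 14008158231533/9781132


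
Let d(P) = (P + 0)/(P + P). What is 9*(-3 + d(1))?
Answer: -45/2 ≈ -22.500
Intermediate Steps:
d(P) = 1/2 (d(P) = P/((2*P)) = P*(1/(2*P)) = 1/2)
9*(-3 + d(1)) = 9*(-3 + 1/2) = 9*(-5/2) = -45/2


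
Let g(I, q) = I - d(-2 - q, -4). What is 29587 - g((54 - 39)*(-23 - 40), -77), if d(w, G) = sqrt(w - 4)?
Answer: 30532 + sqrt(71) ≈ 30540.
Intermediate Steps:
d(w, G) = sqrt(-4 + w)
g(I, q) = I - sqrt(-6 - q) (g(I, q) = I - sqrt(-4 + (-2 - q)) = I - sqrt(-6 - q))
29587 - g((54 - 39)*(-23 - 40), -77) = 29587 - ((54 - 39)*(-23 - 40) - sqrt(-6 - 1*(-77))) = 29587 - (15*(-63) - sqrt(-6 + 77)) = 29587 - (-945 - sqrt(71)) = 29587 + (945 + sqrt(71)) = 30532 + sqrt(71)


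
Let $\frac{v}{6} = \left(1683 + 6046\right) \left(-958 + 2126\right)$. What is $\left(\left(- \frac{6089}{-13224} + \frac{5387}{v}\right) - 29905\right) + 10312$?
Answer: $- \frac{194911953624229}{9948274144} \approx -19593.0$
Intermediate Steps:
$v = 54164832$ ($v = 6 \left(1683 + 6046\right) \left(-958 + 2126\right) = 6 \cdot 7729 \cdot 1168 = 6 \cdot 9027472 = 54164832$)
$\left(\left(- \frac{6089}{-13224} + \frac{5387}{v}\right) - 29905\right) + 10312 = \left(\left(- \frac{6089}{-13224} + \frac{5387}{54164832}\right) - 29905\right) + 10312 = \left(\left(\left(-6089\right) \left(- \frac{1}{13224}\right) + 5387 \cdot \frac{1}{54164832}\right) - 29905\right) + 10312 = \left(\left(\frac{6089}{13224} + \frac{5387}{54164832}\right) - 29905\right) + 10312 = \left(\frac{4581679163}{9948274144} - 29905\right) + 10312 = - \frac{297498556597157}{9948274144} + 10312 = - \frac{194911953624229}{9948274144}$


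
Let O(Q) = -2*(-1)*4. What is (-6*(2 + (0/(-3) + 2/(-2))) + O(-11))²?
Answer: 4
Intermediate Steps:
O(Q) = 8 (O(Q) = 2*4 = 8)
(-6*(2 + (0/(-3) + 2/(-2))) + O(-11))² = (-6*(2 + (0/(-3) + 2/(-2))) + 8)² = (-6*(2 + (0*(-⅓) + 2*(-½))) + 8)² = (-6*(2 + (0 - 1)) + 8)² = (-6*(2 - 1) + 8)² = (-6*1 + 8)² = (-6 + 8)² = 2² = 4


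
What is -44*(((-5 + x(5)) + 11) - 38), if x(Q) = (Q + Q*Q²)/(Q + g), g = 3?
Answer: 693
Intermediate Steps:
x(Q) = (Q + Q³)/(3 + Q) (x(Q) = (Q + Q*Q²)/(Q + 3) = (Q + Q³)/(3 + Q))
-44*(((-5 + x(5)) + 11) - 38) = -44*(((-5 + (5 + 5³)/(3 + 5)) + 11) - 38) = -44*(((-5 + (5 + 125)/8) + 11) - 38) = -44*(((-5 + (⅛)*130) + 11) - 38) = -44*(((-5 + 65/4) + 11) - 38) = -44*((45/4 + 11) - 38) = -44*(89/4 - 38) = -44*(-63/4) = 693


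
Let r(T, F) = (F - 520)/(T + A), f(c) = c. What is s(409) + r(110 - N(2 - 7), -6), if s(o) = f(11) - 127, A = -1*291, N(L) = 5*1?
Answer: -10525/93 ≈ -113.17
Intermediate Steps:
N(L) = 5
A = -291
s(o) = -116 (s(o) = 11 - 127 = -116)
r(T, F) = (-520 + F)/(-291 + T) (r(T, F) = (F - 520)/(T - 291) = (-520 + F)/(-291 + T))
s(409) + r(110 - N(2 - 7), -6) = -116 + (-520 - 6)/(-291 + (110 - 1*5)) = -116 - 526/(-291 + (110 - 5)) = -116 - 526/(-291 + 105) = -116 - 526/(-186) = -116 - 1/186*(-526) = -116 + 263/93 = -10525/93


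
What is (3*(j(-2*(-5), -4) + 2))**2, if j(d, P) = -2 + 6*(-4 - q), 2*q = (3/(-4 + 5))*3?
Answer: 23409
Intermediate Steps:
q = 9/2 (q = ((3/(-4 + 5))*3)/2 = ((3/1)*3)/2 = ((3*1)*3)/2 = (3*3)/2 = (1/2)*9 = 9/2 ≈ 4.5000)
j(d, P) = -53 (j(d, P) = -2 + 6*(-4 - 1*9/2) = -2 + 6*(-4 - 9/2) = -2 + 6*(-17/2) = -2 - 51 = -53)
(3*(j(-2*(-5), -4) + 2))**2 = (3*(-53 + 2))**2 = (3*(-51))**2 = (-153)**2 = 23409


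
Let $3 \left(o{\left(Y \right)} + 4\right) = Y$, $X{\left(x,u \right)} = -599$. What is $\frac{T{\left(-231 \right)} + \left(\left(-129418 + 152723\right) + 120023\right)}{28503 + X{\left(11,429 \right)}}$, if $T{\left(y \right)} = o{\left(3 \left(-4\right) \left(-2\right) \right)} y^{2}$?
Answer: $\frac{89193}{6976} \approx 12.786$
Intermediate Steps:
$o{\left(Y \right)} = -4 + \frac{Y}{3}$
$T{\left(y \right)} = 4 y^{2}$ ($T{\left(y \right)} = \left(-4 + \frac{3 \left(-4\right) \left(-2\right)}{3}\right) y^{2} = \left(-4 + \frac{\left(-12\right) \left(-2\right)}{3}\right) y^{2} = \left(-4 + \frac{1}{3} \cdot 24\right) y^{2} = \left(-4 + 8\right) y^{2} = 4 y^{2}$)
$\frac{T{\left(-231 \right)} + \left(\left(-129418 + 152723\right) + 120023\right)}{28503 + X{\left(11,429 \right)}} = \frac{4 \left(-231\right)^{2} + \left(\left(-129418 + 152723\right) + 120023\right)}{28503 - 599} = \frac{4 \cdot 53361 + \left(23305 + 120023\right)}{27904} = \left(213444 + 143328\right) \frac{1}{27904} = 356772 \cdot \frac{1}{27904} = \frac{89193}{6976}$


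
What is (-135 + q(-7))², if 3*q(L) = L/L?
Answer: 163216/9 ≈ 18135.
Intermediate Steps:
q(L) = ⅓ (q(L) = (L/L)/3 = (⅓)*1 = ⅓)
(-135 + q(-7))² = (-135 + ⅓)² = (-404/3)² = 163216/9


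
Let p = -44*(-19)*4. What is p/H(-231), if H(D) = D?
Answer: -304/21 ≈ -14.476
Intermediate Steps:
p = 3344 (p = 836*4 = 3344)
p/H(-231) = 3344/(-231) = 3344*(-1/231) = -304/21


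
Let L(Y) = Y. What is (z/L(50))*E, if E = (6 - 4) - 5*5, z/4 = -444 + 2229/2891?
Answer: 2357730/2891 ≈ 815.54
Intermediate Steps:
z = -5125500/2891 (z = 4*(-444 + 2229/2891) = 4*(-1281375/2891) = -5125500/2891 ≈ -1772.9)
E = -23 (E = 2 - 25 = -23)
(z/L(50))*E = -5125500/2891/50*(-23) = -5125500/2891*1/50*(-23) = -102510/2891*(-23) = 2357730/2891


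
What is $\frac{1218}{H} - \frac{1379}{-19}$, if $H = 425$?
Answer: $\frac{609217}{8075} \approx 75.445$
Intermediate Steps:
$\frac{1218}{H} - \frac{1379}{-19} = \frac{1218}{425} - \frac{1379}{-19} = 1218 \cdot \frac{1}{425} - - \frac{1379}{19} = \frac{1218}{425} + \frac{1379}{19} = \frac{609217}{8075}$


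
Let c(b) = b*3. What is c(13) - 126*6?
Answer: -717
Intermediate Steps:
c(b) = 3*b
c(13) - 126*6 = 3*13 - 126*6 = 39 - 756 = -717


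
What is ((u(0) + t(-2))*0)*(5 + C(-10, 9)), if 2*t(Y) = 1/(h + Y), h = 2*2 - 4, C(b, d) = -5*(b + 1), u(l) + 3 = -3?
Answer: 0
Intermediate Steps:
u(l) = -6 (u(l) = -3 - 3 = -6)
C(b, d) = -5 - 5*b (C(b, d) = -5*(1 + b) = -5 - 5*b)
h = 0 (h = 4 - 4 = 0)
t(Y) = 1/(2*Y) (t(Y) = 1/(2*(0 + Y)) = 1/(2*Y))
((u(0) + t(-2))*0)*(5 + C(-10, 9)) = ((-6 + (1/2)/(-2))*0)*(5 + (-5 - 5*(-10))) = ((-6 + (1/2)*(-1/2))*0)*(5 + (-5 + 50)) = ((-6 - 1/4)*0)*(5 + 45) = -25/4*0*50 = 0*50 = 0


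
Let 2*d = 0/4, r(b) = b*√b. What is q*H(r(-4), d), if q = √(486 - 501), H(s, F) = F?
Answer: 0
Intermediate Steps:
r(b) = b^(3/2)
d = 0 (d = (0/4)/2 = (0*(¼))/2 = (½)*0 = 0)
q = I*√15 (q = √(-15) = I*√15 ≈ 3.873*I)
q*H(r(-4), d) = (I*√15)*0 = 0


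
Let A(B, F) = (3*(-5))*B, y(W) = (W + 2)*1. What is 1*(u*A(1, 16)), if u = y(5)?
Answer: -105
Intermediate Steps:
y(W) = 2 + W (y(W) = (2 + W)*1 = 2 + W)
u = 7 (u = 2 + 5 = 7)
A(B, F) = -15*B
1*(u*A(1, 16)) = 1*(7*(-15*1)) = 1*(7*(-15)) = 1*(-105) = -105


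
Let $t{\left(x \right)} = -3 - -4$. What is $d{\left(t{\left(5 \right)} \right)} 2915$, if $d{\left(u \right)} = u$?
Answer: $2915$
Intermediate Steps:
$t{\left(x \right)} = 1$ ($t{\left(x \right)} = -3 + 4 = 1$)
$d{\left(t{\left(5 \right)} \right)} 2915 = 1 \cdot 2915 = 2915$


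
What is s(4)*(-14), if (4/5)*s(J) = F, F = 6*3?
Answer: -315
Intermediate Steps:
F = 18
s(J) = 45/2 (s(J) = (5/4)*18 = 45/2)
s(4)*(-14) = (45/2)*(-14) = -315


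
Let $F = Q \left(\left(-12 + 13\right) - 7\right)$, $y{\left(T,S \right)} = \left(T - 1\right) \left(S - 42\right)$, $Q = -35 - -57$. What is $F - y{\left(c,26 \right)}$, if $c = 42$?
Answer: $524$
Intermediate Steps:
$Q = 22$ ($Q = -35 + 57 = 22$)
$y{\left(T,S \right)} = \left(-1 + T\right) \left(-42 + S\right)$
$F = -132$ ($F = 22 \left(\left(-12 + 13\right) - 7\right) = 22 \left(1 - 7\right) = 22 \left(-6\right) = -132$)
$F - y{\left(c,26 \right)} = -132 - \left(42 - 26 - 1764 + 26 \cdot 42\right) = -132 - \left(42 - 26 - 1764 + 1092\right) = -132 - -656 = -132 + 656 = 524$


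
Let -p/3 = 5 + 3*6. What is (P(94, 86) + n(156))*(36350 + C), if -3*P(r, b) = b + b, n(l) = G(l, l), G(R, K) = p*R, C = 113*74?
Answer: -483843456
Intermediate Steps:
C = 8362
p = -69 (p = -3*(5 + 3*6) = -3*(5 + 18) = -3*23 = -69)
G(R, K) = -69*R
n(l) = -69*l
P(r, b) = -2*b/3 (P(r, b) = -(b + b)/3 = -2*b/3)
(P(94, 86) + n(156))*(36350 + C) = (-2/3*86 - 69*156)*(36350 + 8362) = (-172/3 - 10764)*44712 = -32464/3*44712 = -483843456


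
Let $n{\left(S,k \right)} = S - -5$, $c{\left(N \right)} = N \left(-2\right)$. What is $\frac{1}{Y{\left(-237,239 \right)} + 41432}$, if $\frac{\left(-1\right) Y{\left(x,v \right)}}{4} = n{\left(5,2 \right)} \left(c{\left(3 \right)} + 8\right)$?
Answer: $\frac{1}{41352} \approx 2.4183 \cdot 10^{-5}$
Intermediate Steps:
$c{\left(N \right)} = - 2 N$
$n{\left(S,k \right)} = 5 + S$ ($n{\left(S,k \right)} = S + 5 = 5 + S$)
$Y{\left(x,v \right)} = -80$ ($Y{\left(x,v \right)} = - 4 \left(5 + 5\right) \left(\left(-2\right) 3 + 8\right) = - 4 \cdot 10 \left(-6 + 8\right) = - 4 \cdot 10 \cdot 2 = \left(-4\right) 20 = -80$)
$\frac{1}{Y{\left(-237,239 \right)} + 41432} = \frac{1}{-80 + 41432} = \frac{1}{41352}$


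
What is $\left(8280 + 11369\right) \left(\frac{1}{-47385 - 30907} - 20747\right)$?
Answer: $- \frac{31916344732125}{78292} \approx -4.0766 \cdot 10^{8}$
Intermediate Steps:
$\left(8280 + 11369\right) \left(\frac{1}{-47385 - 30907} - 20747\right) = 19649 \left(\frac{1}{-78292} - 20747\right) = 19649 \left(- \frac{1}{78292} - 20747\right) = 19649 \left(- \frac{1624324125}{78292}\right) = - \frac{31916344732125}{78292}$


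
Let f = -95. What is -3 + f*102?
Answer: -9693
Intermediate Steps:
-3 + f*102 = -3 - 95*102 = -3 - 9690 = -9693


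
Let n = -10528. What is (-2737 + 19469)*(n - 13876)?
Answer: -408327728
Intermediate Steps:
(-2737 + 19469)*(n - 13876) = (-2737 + 19469)*(-10528 - 13876) = 16732*(-24404) = -408327728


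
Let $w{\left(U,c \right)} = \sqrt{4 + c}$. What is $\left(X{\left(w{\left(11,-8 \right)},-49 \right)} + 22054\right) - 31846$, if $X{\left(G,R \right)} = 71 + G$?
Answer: $-9721 + 2 i \approx -9721.0 + 2.0 i$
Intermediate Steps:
$\left(X{\left(w{\left(11,-8 \right)},-49 \right)} + 22054\right) - 31846 = \left(\left(71 + \sqrt{4 - 8}\right) + 22054\right) - 31846 = \left(\left(71 + \sqrt{-4}\right) + 22054\right) - 31846 = \left(\left(71 + 2 i\right) + 22054\right) - 31846 = \left(22125 + 2 i\right) - 31846 = -9721 + 2 i$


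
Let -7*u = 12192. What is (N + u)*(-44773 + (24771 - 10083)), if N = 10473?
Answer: -1838765115/7 ≈ -2.6268e+8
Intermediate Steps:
u = -12192/7 (u = -⅐*12192 = -12192/7 ≈ -1741.7)
(N + u)*(-44773 + (24771 - 10083)) = (10473 - 12192/7)*(-44773 + (24771 - 10083)) = 61119*(-44773 + 14688)/7 = (61119/7)*(-30085) = -1838765115/7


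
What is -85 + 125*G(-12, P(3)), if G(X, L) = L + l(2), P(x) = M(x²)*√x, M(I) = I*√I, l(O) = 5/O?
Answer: 455/2 + 3375*√3 ≈ 6073.2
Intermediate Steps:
M(I) = I^(3/2)
P(x) = √x*(x²)^(3/2) (P(x) = (x²)^(3/2)*√x = √x*(x²)^(3/2))
G(X, L) = 5/2 + L (G(X, L) = L + 5/2 = 5/2 + L)
-85 + 125*G(-12, P(3)) = -85 + 125*(5/2 + √3*(3²)^(3/2)) = -85 + 125*(5/2 + √3*9^(3/2)) = -85 + 125*(5/2 + √3*27) = -85 + 125*(5/2 + 27*√3) = -85 + (625/2 + 3375*√3) = 455/2 + 3375*√3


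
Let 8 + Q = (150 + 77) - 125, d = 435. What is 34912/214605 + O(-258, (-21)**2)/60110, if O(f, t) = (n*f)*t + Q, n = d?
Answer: -1061941881196/1289990655 ≈ -823.22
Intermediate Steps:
Q = 94 (Q = -8 + ((150 + 77) - 125) = -8 + (227 - 125) = -8 + 102 = 94)
n = 435
O(f, t) = 94 + 435*f*t (O(f, t) = (435*f)*t + 94 = 435*f*t + 94 = 94 + 435*f*t)
34912/214605 + O(-258, (-21)**2)/60110 = 34912/214605 + (94 + 435*(-258)*(-21)**2)/60110 = 34912*(1/214605) + (94 + 435*(-258)*441)*(1/60110) = 34912/214605 + (94 - 49493430)*(1/60110) = 34912/214605 - 49493336*1/60110 = 34912/214605 - 24746668/30055 = -1061941881196/1289990655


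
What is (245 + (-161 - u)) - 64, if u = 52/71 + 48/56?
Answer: 9150/497 ≈ 18.410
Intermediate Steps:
u = 790/497 (u = 52*(1/71) + 48*(1/56) = 52/71 + 6/7 = 790/497 ≈ 1.5895)
(245 + (-161 - u)) - 64 = (245 + (-161 - 1*790/497)) - 64 = (245 + (-161 - 790/497)) - 64 = (245 - 80807/497) - 64 = 40958/497 - 64 = 9150/497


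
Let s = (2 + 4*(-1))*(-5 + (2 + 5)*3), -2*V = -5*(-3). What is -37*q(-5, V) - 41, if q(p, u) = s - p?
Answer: 958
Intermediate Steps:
V = -15/2 (V = -(-5)*(-3)/2 = -½*15 = -15/2 ≈ -7.5000)
s = -32 (s = (2 - 4)*(-5 + 7*3) = -2*(-5 + 21) = -2*16 = -32)
q(p, u) = -32 - p
-37*q(-5, V) - 41 = -37*(-32 - 1*(-5)) - 41 = -37*(-32 + 5) - 41 = -37*(-27) - 41 = 999 - 41 = 958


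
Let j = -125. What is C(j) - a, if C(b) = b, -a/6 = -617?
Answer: -3827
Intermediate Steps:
a = 3702 (a = -6*(-617) = 3702)
C(j) - a = -125 - 1*3702 = -125 - 3702 = -3827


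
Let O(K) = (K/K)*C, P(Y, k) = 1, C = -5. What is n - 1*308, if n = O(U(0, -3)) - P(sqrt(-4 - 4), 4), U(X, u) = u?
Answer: -314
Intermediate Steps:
O(K) = -5 (O(K) = (K/K)*(-5) = 1*(-5) = -5)
n = -6 (n = -5 - 1*1 = -5 - 1 = -6)
n - 1*308 = -6 - 1*308 = -6 - 308 = -314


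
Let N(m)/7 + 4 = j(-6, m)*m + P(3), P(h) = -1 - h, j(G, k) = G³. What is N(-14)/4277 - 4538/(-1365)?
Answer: 529966/64155 ≈ 8.2607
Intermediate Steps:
N(m) = -56 - 1512*m (N(m) = -28 + 7*((-6)³*m + (-1 - 1*3)) = -28 + 7*(-216*m + (-1 - 3)) = -28 + 7*(-216*m - 4) = -28 + 7*(-4 - 216*m) = -28 + (-28 - 1512*m) = -56 - 1512*m)
N(-14)/4277 - 4538/(-1365) = (-56 - 1512*(-14))/4277 - 4538/(-1365) = (-56 + 21168)*(1/4277) - 4538*(-1/1365) = 21112*(1/4277) + 4538/1365 = 232/47 + 4538/1365 = 529966/64155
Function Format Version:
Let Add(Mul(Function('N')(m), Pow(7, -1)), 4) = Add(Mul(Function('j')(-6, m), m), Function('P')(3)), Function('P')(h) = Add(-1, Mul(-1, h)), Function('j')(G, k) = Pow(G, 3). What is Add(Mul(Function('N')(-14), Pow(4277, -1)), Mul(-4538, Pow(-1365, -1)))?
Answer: Rational(529966, 64155) ≈ 8.2607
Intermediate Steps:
Function('N')(m) = Add(-56, Mul(-1512, m)) (Function('N')(m) = Add(-28, Mul(7, Add(Mul(Pow(-6, 3), m), Add(-1, Mul(-1, 3))))) = Add(-28, Mul(7, Add(Mul(-216, m), Add(-1, -3)))) = Add(-28, Mul(7, Add(Mul(-216, m), -4))) = Add(-28, Mul(7, Add(-4, Mul(-216, m)))) = Add(-28, Add(-28, Mul(-1512, m))) = Add(-56, Mul(-1512, m)))
Add(Mul(Function('N')(-14), Pow(4277, -1)), Mul(-4538, Pow(-1365, -1))) = Add(Mul(Add(-56, Mul(-1512, -14)), Pow(4277, -1)), Mul(-4538, Pow(-1365, -1))) = Add(Mul(Add(-56, 21168), Rational(1, 4277)), Mul(-4538, Rational(-1, 1365))) = Add(Mul(21112, Rational(1, 4277)), Rational(4538, 1365)) = Add(Rational(232, 47), Rational(4538, 1365)) = Rational(529966, 64155)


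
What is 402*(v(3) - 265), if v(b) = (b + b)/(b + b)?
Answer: -106128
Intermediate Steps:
v(b) = 1 (v(b) = (2*b)/((2*b)) = (2*b)*(1/(2*b)) = 1)
402*(v(3) - 265) = 402*(1 - 265) = 402*(-264) = -106128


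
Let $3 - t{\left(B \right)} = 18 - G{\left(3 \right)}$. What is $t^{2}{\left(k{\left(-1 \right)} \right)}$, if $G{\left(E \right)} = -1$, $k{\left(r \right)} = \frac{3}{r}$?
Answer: $256$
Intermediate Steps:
$t{\left(B \right)} = -16$ ($t{\left(B \right)} = 3 - \left(18 - -1\right) = 3 - \left(18 + 1\right) = 3 - 19 = -16$)
$t^{2}{\left(k{\left(-1 \right)} \right)} = \left(-16\right)^{2} = 256$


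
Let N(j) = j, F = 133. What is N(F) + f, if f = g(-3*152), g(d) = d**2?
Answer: 208069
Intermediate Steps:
f = 207936 (f = (-3*152)**2 = (-456)**2 = 207936)
N(F) + f = 133 + 207936 = 208069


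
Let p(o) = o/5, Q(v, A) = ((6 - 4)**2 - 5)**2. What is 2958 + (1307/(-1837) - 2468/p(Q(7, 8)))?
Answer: -17236041/1837 ≈ -9382.7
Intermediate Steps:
Q(v, A) = 1 (Q(v, A) = (2**2 - 5)**2 = (4 - 5)**2 = (-1)**2 = 1)
p(o) = o/5 (p(o) = o*(1/5) = o/5)
2958 + (1307/(-1837) - 2468/p(Q(7, 8))) = 2958 + (1307/(-1837) - 2468/((1/5)*1)) = 2958 + (1307*(-1/1837) - 2468/1/5) = 2958 + (-1307/1837 - 2468*5) = 2958 + (-1307/1837 - 12340) = 2958 - 22669887/1837 = -17236041/1837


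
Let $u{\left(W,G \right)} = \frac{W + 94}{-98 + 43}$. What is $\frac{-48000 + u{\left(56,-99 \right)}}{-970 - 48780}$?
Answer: $\frac{52803}{54725} \approx 0.96488$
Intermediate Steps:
$u{\left(W,G \right)} = - \frac{94}{55} - \frac{W}{55}$ ($u{\left(W,G \right)} = \frac{94 + W}{-55} = \left(94 + W\right) \left(- \frac{1}{55}\right) = - \frac{94}{55} - \frac{W}{55}$)
$\frac{-48000 + u{\left(56,-99 \right)}}{-970 - 48780} = \frac{-48000 - \frac{30}{11}}{-970 - 48780} = \frac{-48000 - \frac{30}{11}}{-49750} = \left(-48000 - \frac{30}{11}\right) \left(- \frac{1}{49750}\right) = \left(- \frac{528030}{11}\right) \left(- \frac{1}{49750}\right) = \frac{52803}{54725}$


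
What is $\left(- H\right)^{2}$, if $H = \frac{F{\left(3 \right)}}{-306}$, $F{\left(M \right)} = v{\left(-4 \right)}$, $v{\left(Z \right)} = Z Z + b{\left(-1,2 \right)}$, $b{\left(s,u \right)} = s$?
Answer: $\frac{25}{10404} \approx 0.0024029$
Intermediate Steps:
$v{\left(Z \right)} = -1 + Z^{2}$ ($v{\left(Z \right)} = Z Z - 1 = Z^{2} - 1 = -1 + Z^{2}$)
$F{\left(M \right)} = 15$ ($F{\left(M \right)} = -1 + \left(-4\right)^{2} = -1 + 16 = 15$)
$H = - \frac{5}{102}$ ($H = \frac{15}{-306} = 15 \left(- \frac{1}{306}\right) = - \frac{5}{102} \approx -0.04902$)
$\left(- H\right)^{2} = \left(\left(-1\right) \left(- \frac{5}{102}\right)\right)^{2} = \left(\frac{5}{102}\right)^{2} = \frac{25}{10404}$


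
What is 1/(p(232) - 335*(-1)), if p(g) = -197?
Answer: 1/138 ≈ 0.0072464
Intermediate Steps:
1/(p(232) - 335*(-1)) = 1/(-197 - 335*(-1)) = 1/(-197 + 335) = 1/138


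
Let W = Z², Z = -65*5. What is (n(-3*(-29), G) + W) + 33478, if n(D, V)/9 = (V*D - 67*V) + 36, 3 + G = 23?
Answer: 143027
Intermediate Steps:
G = 20 (G = -3 + 23 = 20)
Z = -325
n(D, V) = 324 - 603*V + 9*D*V (n(D, V) = 9*((V*D - 67*V) + 36) = 9*((D*V - 67*V) + 36) = 9*((-67*V + D*V) + 36) = 9*(36 - 67*V + D*V) = 324 - 603*V + 9*D*V)
W = 105625 (W = (-325)² = 105625)
(n(-3*(-29), G) + W) + 33478 = ((324 - 603*20 + 9*(-3*(-29))*20) + 105625) + 33478 = ((324 - 12060 + 9*87*20) + 105625) + 33478 = ((324 - 12060 + 15660) + 105625) + 33478 = (3924 + 105625) + 33478 = 109549 + 33478 = 143027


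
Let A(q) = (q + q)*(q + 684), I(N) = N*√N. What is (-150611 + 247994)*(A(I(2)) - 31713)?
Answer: -3086748951 + 266439888*√2 ≈ -2.7099e+9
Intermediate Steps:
I(N) = N^(3/2)
A(q) = 2*q*(684 + q) (A(q) = (2*q)*(684 + q) = 2*q*(684 + q))
(-150611 + 247994)*(A(I(2)) - 31713) = (-150611 + 247994)*(2*2^(3/2)*(684 + 2^(3/2)) - 31713) = 97383*(2*(2*√2)*(684 + 2*√2) - 31713) = 97383*(4*√2*(684 + 2*√2) - 31713) = 97383*(-31713 + 4*√2*(684 + 2*√2)) = -3088307079 + 389532*√2*(684 + 2*√2)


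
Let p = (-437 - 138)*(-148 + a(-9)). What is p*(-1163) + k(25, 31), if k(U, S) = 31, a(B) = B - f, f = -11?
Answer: -97633819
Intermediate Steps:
a(B) = 11 + B (a(B) = B - 1*(-11) = B + 11 = 11 + B)
p = 83950 (p = (-437 - 138)*(-148 + (11 - 9)) = -575*(-148 + 2) = -575*(-146) = 83950)
p*(-1163) + k(25, 31) = 83950*(-1163) + 31 = -97633850 + 31 = -97633819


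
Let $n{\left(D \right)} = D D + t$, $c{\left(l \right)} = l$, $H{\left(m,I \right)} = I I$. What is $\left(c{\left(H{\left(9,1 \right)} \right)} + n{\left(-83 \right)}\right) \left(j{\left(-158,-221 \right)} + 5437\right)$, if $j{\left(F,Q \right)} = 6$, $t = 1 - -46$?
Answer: $37758091$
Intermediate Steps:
$H{\left(m,I \right)} = I^{2}$
$t = 47$ ($t = 1 + 46 = 47$)
$n{\left(D \right)} = 47 + D^{2}$ ($n{\left(D \right)} = D D + 47 = D^{2} + 47 = 47 + D^{2}$)
$\left(c{\left(H{\left(9,1 \right)} \right)} + n{\left(-83 \right)}\right) \left(j{\left(-158,-221 \right)} + 5437\right) = \left(1^{2} + \left(47 + \left(-83\right)^{2}\right)\right) \left(6 + 5437\right) = \left(1 + \left(47 + 6889\right)\right) 5443 = \left(1 + 6936\right) 5443 = 6937 \cdot 5443 = 37758091$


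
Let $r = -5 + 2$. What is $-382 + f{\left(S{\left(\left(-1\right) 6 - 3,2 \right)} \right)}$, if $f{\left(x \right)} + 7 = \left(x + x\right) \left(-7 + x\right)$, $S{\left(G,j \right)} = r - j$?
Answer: $-269$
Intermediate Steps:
$r = -3$
$S{\left(G,j \right)} = -3 - j$
$f{\left(x \right)} = -7 + 2 x \left(-7 + x\right)$ ($f{\left(x \right)} = -7 + \left(x + x\right) \left(-7 + x\right) = -7 + 2 x \left(-7 + x\right)$)
$-382 + f{\left(S{\left(\left(-1\right) 6 - 3,2 \right)} \right)} = -382 - \left(7 - 2 \left(-3 - 2\right)^{2} + 14 \left(-3 - 2\right)\right) = -382 - \left(-63 - 50\right) = -382 + \left(-7 + 70 + 2 \cdot 25\right) = -382 + \left(-7 + 70 + 50\right) = -382 + 113 = -269$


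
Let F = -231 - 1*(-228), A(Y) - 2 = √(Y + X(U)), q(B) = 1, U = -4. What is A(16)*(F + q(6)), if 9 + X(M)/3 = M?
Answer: -4 - 2*I*√23 ≈ -4.0 - 9.5917*I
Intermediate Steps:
X(M) = -27 + 3*M
A(Y) = 2 + √(-39 + Y) (A(Y) = 2 + √(Y + (-27 + 3*(-4))) = 2 + √(Y + (-27 - 12)) = 2 + √(Y - 39) = 2 + √(-39 + Y))
F = -3 (F = -231 + 228 = -3)
A(16)*(F + q(6)) = (2 + √(-39 + 16))*(-3 + 1) = (2 + √(-23))*(-2) = (2 + I*√23)*(-2) = -4 - 2*I*√23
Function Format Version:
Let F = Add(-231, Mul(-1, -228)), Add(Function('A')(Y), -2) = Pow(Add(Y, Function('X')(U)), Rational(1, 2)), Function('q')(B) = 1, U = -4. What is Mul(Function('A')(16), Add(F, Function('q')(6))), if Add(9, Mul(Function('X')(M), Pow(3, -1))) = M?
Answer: Add(-4, Mul(-2, I, Pow(23, Rational(1, 2)))) ≈ Add(-4.0000, Mul(-9.5917, I))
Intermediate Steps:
Function('X')(M) = Add(-27, Mul(3, M))
Function('A')(Y) = Add(2, Pow(Add(-39, Y), Rational(1, 2))) (Function('A')(Y) = Add(2, Pow(Add(Y, Add(-27, Mul(3, -4))), Rational(1, 2))) = Add(2, Pow(Add(Y, Add(-27, -12)), Rational(1, 2))) = Add(2, Pow(Add(Y, -39), Rational(1, 2))) = Add(2, Pow(Add(-39, Y), Rational(1, 2))))
F = -3 (F = Add(-231, 228) = -3)
Mul(Function('A')(16), Add(F, Function('q')(6))) = Mul(Add(2, Pow(Add(-39, 16), Rational(1, 2))), Add(-3, 1)) = Mul(Add(2, Pow(-23, Rational(1, 2))), -2) = Mul(Add(2, Mul(I, Pow(23, Rational(1, 2)))), -2) = Add(-4, Mul(-2, I, Pow(23, Rational(1, 2))))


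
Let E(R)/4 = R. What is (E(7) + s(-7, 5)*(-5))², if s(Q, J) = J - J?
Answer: 784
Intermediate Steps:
s(Q, J) = 0
E(R) = 4*R
(E(7) + s(-7, 5)*(-5))² = (4*7 + 0*(-5))² = (28 + 0)² = 28² = 784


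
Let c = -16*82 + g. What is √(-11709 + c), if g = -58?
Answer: I*√13079 ≈ 114.36*I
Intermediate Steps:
c = -1370 (c = -16*82 - 58 = -1312 - 58 = -1370)
√(-11709 + c) = √(-11709 - 1370) = √(-13079) = I*√13079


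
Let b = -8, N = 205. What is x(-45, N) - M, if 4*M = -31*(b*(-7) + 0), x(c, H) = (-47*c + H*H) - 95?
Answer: 44479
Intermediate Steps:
x(c, H) = -95 + H**2 - 47*c (x(c, H) = (-47*c + H**2) - 95 = (H**2 - 47*c) - 95 = -95 + H**2 - 47*c)
M = -434 (M = (-31*(-8*(-7) + 0))/4 = (-31*(56 + 0))/4 = (-31*56)/4 = (1/4)*(-1736) = -434)
x(-45, N) - M = (-95 + 205**2 - 47*(-45)) - 1*(-434) = (-95 + 42025 + 2115) + 434 = 44045 + 434 = 44479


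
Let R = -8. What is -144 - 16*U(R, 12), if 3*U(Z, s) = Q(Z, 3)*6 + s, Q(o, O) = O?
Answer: -304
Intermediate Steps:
U(Z, s) = 6 + s/3 (U(Z, s) = (3*6 + s)/3 = (18 + s)/3 = 6 + s/3)
-144 - 16*U(R, 12) = -144 - 16*(6 + (⅓)*12) = -144 - 16*(6 + 4) = -144 - 16*10 = -144 - 160 = -304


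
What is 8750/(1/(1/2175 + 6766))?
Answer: 5150617850/87 ≈ 5.9202e+7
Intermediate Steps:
8750/(1/(1/2175 + 6766)) = 8750/(1/(14716051/2175)) = 8750/(2175/14716051) = 8750*(14716051/2175) = 5150617850/87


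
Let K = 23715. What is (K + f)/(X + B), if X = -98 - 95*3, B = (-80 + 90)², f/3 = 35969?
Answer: -131622/283 ≈ -465.10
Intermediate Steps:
f = 107907 (f = 3*35969 = 107907)
B = 100 (B = 10² = 100)
X = -383 (X = -98 - 285 = -383)
(K + f)/(X + B) = (23715 + 107907)/(-383 + 100) = 131622/(-283) = 131622*(-1/283) = -131622/283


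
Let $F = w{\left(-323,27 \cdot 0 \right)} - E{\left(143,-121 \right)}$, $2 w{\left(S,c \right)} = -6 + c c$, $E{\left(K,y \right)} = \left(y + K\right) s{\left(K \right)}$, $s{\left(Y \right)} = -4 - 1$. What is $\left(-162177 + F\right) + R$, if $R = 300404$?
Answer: $138334$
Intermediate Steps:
$s{\left(Y \right)} = -5$
$E{\left(K,y \right)} = - 5 K - 5 y$ ($E{\left(K,y \right)} = \left(y + K\right) \left(-5\right) = \left(K + y\right) \left(-5\right) = - 5 K - 5 y$)
$w{\left(S,c \right)} = -3 + \frac{c^{2}}{2}$ ($w{\left(S,c \right)} = \frac{-6 + c c}{2} = \frac{-6 + c^{2}}{2} = -3 + \frac{c^{2}}{2}$)
$F = 107$ ($F = \left(-3 + \frac{\left(27 \cdot 0\right)^{2}}{2}\right) - \left(\left(-5\right) 143 - -605\right) = \left(-3 + \frac{0^{2}}{2}\right) - \left(-715 + 605\right) = \left(-3 + \frac{1}{2} \cdot 0\right) - -110 = \left(-3 + 0\right) + 110 = -3 + 110 = 107$)
$\left(-162177 + F\right) + R = \left(-162177 + 107\right) + 300404 = -162070 + 300404 = 138334$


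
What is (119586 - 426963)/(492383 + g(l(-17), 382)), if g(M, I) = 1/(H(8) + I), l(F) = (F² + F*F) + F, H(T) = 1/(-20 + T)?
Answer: -1408708791/2256591301 ≈ -0.62426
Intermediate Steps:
l(F) = F + 2*F² (l(F) = (F² + F²) + F = 2*F² + F = F + 2*F²)
g(M, I) = 1/(-1/12 + I) (g(M, I) = 1/(1/(-20 + 8) + I) = 1/(1/(-12) + I) = 1/(-1/12 + I))
(119586 - 426963)/(492383 + g(l(-17), 382)) = (119586 - 426963)/(492383 + 12/(-1 + 12*382)) = -307377/(492383 + 12/(-1 + 4584)) = -307377/(492383 + 12/4583) = -307377/2256591301/4583 = -307377*4583/2256591301 = -1408708791/2256591301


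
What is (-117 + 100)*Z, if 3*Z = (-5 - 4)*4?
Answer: 204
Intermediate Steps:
Z = -12 (Z = ((-5 - 4)*4)/3 = (-9*4)/3 = (⅓)*(-36) = -12)
(-117 + 100)*Z = (-117 + 100)*(-12) = -17*(-12) = 204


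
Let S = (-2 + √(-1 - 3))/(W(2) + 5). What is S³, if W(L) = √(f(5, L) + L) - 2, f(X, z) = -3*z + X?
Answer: ¼ + I/4 ≈ 0.25 + 0.25*I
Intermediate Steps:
f(X, z) = X - 3*z
W(L) = -2 + √(5 - 2*L) (W(L) = √((5 - 3*L) + L) - 2 = √(5 - 2*L) - 2 = -2 + √(5 - 2*L))
S = -½ + I/2 (S = (-2 + √(-1 - 3))/((-2 + √(5 - 2*2)) + 5) = (-2 + √(-4))/((-2 + √(5 - 4)) + 5) = (-2 + 2*I)/((-2 + √1) + 5) = (-2 + 2*I)/((-2 + 1) + 5) = (-2 + 2*I)/(-1 + 5) = (-2 + 2*I)/4 = (-2 + 2*I)*(¼) = -½ + I/2 ≈ -0.5 + 0.5*I)
S³ = (-½ + I/2)³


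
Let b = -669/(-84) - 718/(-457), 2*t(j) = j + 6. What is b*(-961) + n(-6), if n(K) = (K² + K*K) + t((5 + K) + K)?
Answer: -116341501/12796 ≈ -9092.0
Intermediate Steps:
t(j) = 3 + j/2 (t(j) = (j + 6)/2 = (6 + j)/2 = 3 + j/2)
n(K) = 11/2 + K + 2*K² (n(K) = (K² + K*K) + (3 + ((5 + K) + K)/2) = (K² + K²) + (3 + (5 + 2*K)/2) = 2*K² + (3 + (5/2 + K)) = 2*K² + (11/2 + K) = 11/2 + K + 2*K²)
b = 122015/12796 (b = -669*(-1/84) - 718*(-1/457) = 223/28 + 718/457 = 122015/12796 ≈ 9.5354)
b*(-961) + n(-6) = (122015/12796)*(-961) + (11/2 - 6 + 2*(-6)²) = -117256415/12796 + (11/2 - 6 + 2*36) = -117256415/12796 + (11/2 - 6 + 72) = -117256415/12796 + 143/2 = -116341501/12796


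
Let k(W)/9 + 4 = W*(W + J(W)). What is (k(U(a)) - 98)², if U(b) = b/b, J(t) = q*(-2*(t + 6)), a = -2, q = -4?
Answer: 143641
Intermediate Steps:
J(t) = 48 + 8*t (J(t) = -(-8)*(t + 6) = -(-8)*(6 + t) = -4*(-12 - 2*t) = 48 + 8*t)
U(b) = 1
k(W) = -36 + 9*W*(48 + 9*W) (k(W) = -36 + 9*(W*(W + (48 + 8*W))) = -36 + 9*(W*(48 + 9*W)) = -36 + 9*W*(48 + 9*W))
(k(U(a)) - 98)² = ((-36 + 81*1² + 432*1) - 98)² = ((-36 + 81*1 + 432) - 98)² = ((-36 + 81 + 432) - 98)² = (477 - 98)² = 379² = 143641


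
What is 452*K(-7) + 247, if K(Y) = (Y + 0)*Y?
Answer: 22395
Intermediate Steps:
K(Y) = Y² (K(Y) = Y*Y = Y²)
452*K(-7) + 247 = 452*(-7)² + 247 = 452*49 + 247 = 22148 + 247 = 22395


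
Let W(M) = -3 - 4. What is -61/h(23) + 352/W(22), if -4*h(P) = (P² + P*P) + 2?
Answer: -92853/1855 ≈ -50.056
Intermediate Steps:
h(P) = -½ - P²/2 (h(P) = -((P² + P*P) + 2)/4 = -((P² + P²) + 2)/4 = -(2*P² + 2)/4 = -(2 + 2*P²)/4 = -½ - P²/2)
W(M) = -7
-61/h(23) + 352/W(22) = -61/(-½ - ½*23²) + 352/(-7) = -61/(-½ - ½*529) + 352*(-⅐) = -61/(-½ - 529/2) - 352/7 = -61/(-265) - 352/7 = -61*(-1/265) - 352/7 = 61/265 - 352/7 = -92853/1855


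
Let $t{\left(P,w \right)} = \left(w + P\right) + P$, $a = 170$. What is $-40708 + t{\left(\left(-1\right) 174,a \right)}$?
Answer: $-40886$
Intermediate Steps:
$t{\left(P,w \right)} = w + 2 P$ ($t{\left(P,w \right)} = \left(P + w\right) + P = w + 2 P$)
$-40708 + t{\left(\left(-1\right) 174,a \right)} = -40708 + \left(170 + 2 \left(\left(-1\right) 174\right)\right) = -40708 + \left(170 + 2 \left(-174\right)\right) = -40708 + \left(170 - 348\right) = -40708 - 178 = -40886$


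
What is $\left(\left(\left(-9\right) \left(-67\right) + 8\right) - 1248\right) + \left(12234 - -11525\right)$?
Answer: $23122$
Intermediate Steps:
$\left(\left(\left(-9\right) \left(-67\right) + 8\right) - 1248\right) + \left(12234 - -11525\right) = \left(\left(603 + 8\right) - 1248\right) + \left(12234 + 11525\right) = \left(611 - 1248\right) + 23759 = -637 + 23759 = 23122$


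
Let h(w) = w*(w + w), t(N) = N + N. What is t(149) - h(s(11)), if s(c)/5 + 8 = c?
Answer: -152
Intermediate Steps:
s(c) = -40 + 5*c
t(N) = 2*N
h(w) = 2*w² (h(w) = w*(2*w) = 2*w²)
t(149) - h(s(11)) = 2*149 - 2*(-40 + 5*11)² = 298 - 2*(-40 + 55)² = 298 - 2*15² = 298 - 2*225 = 298 - 1*450 = 298 - 450 = -152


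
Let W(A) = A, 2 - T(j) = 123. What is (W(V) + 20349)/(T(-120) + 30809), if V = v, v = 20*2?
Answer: 20389/30688 ≈ 0.66440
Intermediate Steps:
v = 40
T(j) = -121 (T(j) = 2 - 1*123 = 2 - 123 = -121)
V = 40
(W(V) + 20349)/(T(-120) + 30809) = (40 + 20349)/(-121 + 30809) = 20389/30688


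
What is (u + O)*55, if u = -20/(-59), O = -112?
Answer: -362340/59 ≈ -6141.4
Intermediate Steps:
u = 20/59 (u = -20*(-1/59) = 20/59 ≈ 0.33898)
(u + O)*55 = (20/59 - 112)*55 = -6588/59*55 = -362340/59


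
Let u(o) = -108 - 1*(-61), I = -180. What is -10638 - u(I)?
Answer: -10591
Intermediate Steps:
u(o) = -47 (u(o) = -108 + 61 = -47)
-10638 - u(I) = -10638 - 1*(-47) = -10638 + 47 = -10591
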